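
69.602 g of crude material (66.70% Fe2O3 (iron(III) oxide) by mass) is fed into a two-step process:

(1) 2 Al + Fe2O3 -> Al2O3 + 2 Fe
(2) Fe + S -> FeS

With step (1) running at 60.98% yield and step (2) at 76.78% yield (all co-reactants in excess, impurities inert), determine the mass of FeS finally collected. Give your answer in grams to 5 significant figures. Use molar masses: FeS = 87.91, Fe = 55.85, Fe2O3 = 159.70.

23.930 g

Pure Fe2O3 = 69.602 × 0.6670 = 46.4245 g.
n(Fe2O3) = 46.4245 / 159.70 = 0.290698 mol.
Step 1 (Fe2O3:Fe = 1:2): theoretical n(Fe) = 0.581397 mol; at 60.98% yield, n(Fe) = 0.354536 mol.
Step 2 (Fe:FeS = 1:1): theoretical n(FeS) = 0.354536 mol, so theoretical mass = 0.354536 × 87.91 = 31.1672 g.
At 76.78% yield, actual mass of FeS = 31.1672 × 0.7678 = 23.9302 g.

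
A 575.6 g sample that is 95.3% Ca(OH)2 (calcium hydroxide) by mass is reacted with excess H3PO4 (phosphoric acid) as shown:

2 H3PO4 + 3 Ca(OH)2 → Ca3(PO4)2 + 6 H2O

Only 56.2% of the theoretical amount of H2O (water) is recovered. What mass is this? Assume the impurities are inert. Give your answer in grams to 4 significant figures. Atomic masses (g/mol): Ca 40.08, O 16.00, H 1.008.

Pure Ca(OH)2 available = 575.6 g × 0.953 = 548.55 g.
M(Ca(OH)2) = 40.08 + 2(16.00) + 2(1.008) = 74.096 g/mol.
M(H2O) = 2(1.008) + 16.00 = 18.016 g/mol.
n(Ca(OH)2) = 548.55 g / 74.096 g/mol = 7.4032 mol.
From the equation the Ca(OH)2:H2O mole ratio is 3:6, so n(H2O) = 7.4032 × 6/3 = 14.806 mol.
Mass of H2O = 14.806 mol × 18.016 g/mol = 266.75 g.
Actual mass collected = 266.75 g × 0.562 = 149.91 g.

149.9 g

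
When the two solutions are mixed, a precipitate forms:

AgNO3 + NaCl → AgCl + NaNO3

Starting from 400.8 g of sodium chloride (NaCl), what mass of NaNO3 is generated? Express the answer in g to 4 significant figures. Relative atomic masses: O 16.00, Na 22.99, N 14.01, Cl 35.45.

M(NaCl) = 22.99 + 35.45 = 58.44 g/mol.
M(NaNO3) = 22.99 + 14.01 + 3(16.00) = 85.00 g/mol.
n(NaCl) = 400.80 g / 58.44 g/mol = 6.8583 mol.
From the equation the NaCl:NaNO3 mole ratio is 1:1, so n(NaNO3) = 6.8583 × 1/1 = 6.8583 mol.
Mass of NaNO3 = 6.8583 mol × 85.00 g/mol = 582.96 g.

583.0 g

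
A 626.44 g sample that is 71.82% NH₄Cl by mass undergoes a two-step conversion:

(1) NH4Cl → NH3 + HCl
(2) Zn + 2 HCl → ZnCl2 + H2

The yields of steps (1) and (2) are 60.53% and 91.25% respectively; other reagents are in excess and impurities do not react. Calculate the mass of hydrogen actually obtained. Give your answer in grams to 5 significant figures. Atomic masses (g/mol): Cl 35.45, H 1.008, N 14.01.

4.6827 g

Pure NH4Cl = 626.44 × 0.7182 = 449.909 g.
M(NH4Cl) = 14.01 + 4(1.008) + 35.45 = 53.492 g/mol.
M(H2) = 2(1.008) = 2.016 g/mol.
n(NH4Cl) = 449.909 / 53.492 = 8.41078 mol.
Step 1 (NH4Cl:HCl = 1:1): theoretical n(HCl) = 8.41078 mol; at 60.53% yield, n(HCl) = 5.09104 mol.
Step 2 (HCl:H2 = 2:1): theoretical n(H2) = 2.54552 mol, so theoretical mass = 2.54552 × 2.016 = 5.13177 g.
At 91.25% yield, actual mass of H2 = 5.13177 × 0.9125 = 4.68274 g.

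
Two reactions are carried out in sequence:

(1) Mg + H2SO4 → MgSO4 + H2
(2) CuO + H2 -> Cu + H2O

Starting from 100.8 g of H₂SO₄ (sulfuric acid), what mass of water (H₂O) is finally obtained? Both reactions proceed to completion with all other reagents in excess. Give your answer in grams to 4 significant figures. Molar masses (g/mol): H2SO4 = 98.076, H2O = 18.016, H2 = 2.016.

18.52 g

n(H2SO4) = 100.80 / 98.076 = 1.0278 mol.
Step 1 gives a 1:1 ratio of H2SO4 to H2, so n(H2) = 1.0278 mol.
In step 2 the H2:H2O ratio is 1:1, so n(H2O) = 1.0278 mol.
Mass of H2O = 1.0278 × 18.016 = 18.516 g.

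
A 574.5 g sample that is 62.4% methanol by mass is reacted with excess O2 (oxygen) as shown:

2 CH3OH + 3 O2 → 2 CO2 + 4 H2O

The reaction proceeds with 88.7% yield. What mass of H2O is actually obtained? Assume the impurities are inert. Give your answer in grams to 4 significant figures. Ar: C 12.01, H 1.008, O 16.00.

Pure CH3OH available = 574.5 g × 0.624 = 358.49 g.
M(CH3OH) = 12.01 + 4(1.008) + 16.00 = 32.042 g/mol.
M(H2O) = 2(1.008) + 16.00 = 18.016 g/mol.
n(CH3OH) = 358.49 g / 32.042 g/mol = 11.188 mol.
From the equation the CH3OH:H2O mole ratio is 2:4, so n(H2O) = 11.188 × 4/2 = 22.376 mol.
Mass of H2O = 22.376 mol × 18.016 g/mol = 403.13 g.
Actual mass collected = 403.13 g × 0.887 = 357.57 g.

357.6 g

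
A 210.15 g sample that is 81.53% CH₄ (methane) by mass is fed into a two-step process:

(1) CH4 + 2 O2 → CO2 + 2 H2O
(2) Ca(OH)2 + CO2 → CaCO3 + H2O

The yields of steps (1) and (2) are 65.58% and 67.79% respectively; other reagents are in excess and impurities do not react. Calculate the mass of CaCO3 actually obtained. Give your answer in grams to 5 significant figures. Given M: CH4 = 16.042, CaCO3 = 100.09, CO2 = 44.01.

475.24 g

Pure CH4 = 210.15 × 0.8153 = 171.335 g.
n(CH4) = 171.335 / 16.042 = 10.6804 mol.
Step 1 (CH4:CO2 = 1:1): theoretical n(CO2) = 10.6804 mol; at 65.58% yield, n(CO2) = 7.00422 mol.
Step 2 (CO2:CaCO3 = 1:1): theoretical n(CaCO3) = 7.00422 mol, so theoretical mass = 7.00422 × 100.09 = 701.052 g.
At 67.79% yield, actual mass of CaCO3 = 701.052 × 0.6779 = 475.243 g.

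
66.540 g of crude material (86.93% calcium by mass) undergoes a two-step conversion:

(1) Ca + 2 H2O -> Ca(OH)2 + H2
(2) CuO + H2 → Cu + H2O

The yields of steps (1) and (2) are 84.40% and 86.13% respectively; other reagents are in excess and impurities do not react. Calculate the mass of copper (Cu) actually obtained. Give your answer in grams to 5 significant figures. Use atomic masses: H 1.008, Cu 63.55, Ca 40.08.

Pure Ca = 66.540 × 0.8693 = 57.8432 g.
M(Ca) = 40.08 g/mol.
M(Cu) = 63.55 g/mol.
n(Ca) = 57.8432 / 40.08 = 1.44319 mol.
Step 1 (Ca:H2 = 1:1): theoretical n(H2) = 1.44319 mol; at 84.40% yield, n(H2) = 1.21806 mol.
Step 2 (H2:Cu = 1:1): theoretical n(Cu) = 1.21806 mol, so theoretical mass = 1.21806 × 63.55 = 77.4075 g.
At 86.13% yield, actual mass of Cu = 77.4075 × 0.8613 = 66.6710 g.

66.671 g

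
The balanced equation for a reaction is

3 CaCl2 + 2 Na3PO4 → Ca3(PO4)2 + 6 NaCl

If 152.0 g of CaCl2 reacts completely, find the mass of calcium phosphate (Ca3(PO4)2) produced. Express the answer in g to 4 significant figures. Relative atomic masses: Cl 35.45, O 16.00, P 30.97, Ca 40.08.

141.6 g

M(CaCl2) = 40.08 + 2(35.45) = 110.98 g/mol.
M(Ca3(PO4)2) = 3(40.08) + 2(30.97) + 8(16.00) = 310.18 g/mol.
n(CaCl2) = 152.00 g / 110.98 g/mol = 1.3696 mol.
From the equation the CaCl2:Ca3(PO4)2 mole ratio is 3:1, so n(Ca3(PO4)2) = 1.3696 × 1/3 = 0.45654 mol.
Mass of Ca3(PO4)2 = 0.45654 mol × 310.18 g/mol = 141.61 g.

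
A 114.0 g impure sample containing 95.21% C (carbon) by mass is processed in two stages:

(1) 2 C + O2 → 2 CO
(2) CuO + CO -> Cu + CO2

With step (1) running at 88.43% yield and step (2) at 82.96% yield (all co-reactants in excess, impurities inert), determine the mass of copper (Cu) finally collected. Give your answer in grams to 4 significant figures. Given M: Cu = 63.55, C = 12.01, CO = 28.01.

Pure C = 114.0 × 0.9521 = 108.54 g.
n(C) = 108.54 / 12.01 = 9.0374 mol.
Step 1 (C:CO = 2:2): theoretical n(CO) = 9.0374 mol; at 88.43% yield, n(CO) = 7.9918 mol.
Step 2 (CO:Cu = 1:1): theoretical n(Cu) = 7.9918 mol, so theoretical mass = 7.9918 × 63.55 = 507.88 g.
At 82.96% yield, actual mass of Cu = 507.88 × 0.8296 = 421.34 g.

421.3 g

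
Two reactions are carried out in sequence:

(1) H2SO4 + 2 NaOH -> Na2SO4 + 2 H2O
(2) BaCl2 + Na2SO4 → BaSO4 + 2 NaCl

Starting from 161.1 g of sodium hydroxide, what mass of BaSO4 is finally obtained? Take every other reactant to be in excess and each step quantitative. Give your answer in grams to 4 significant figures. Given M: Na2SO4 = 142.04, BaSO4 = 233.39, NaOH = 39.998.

470.0 g

n(NaOH) = 161.10 / 39.998 = 4.0277 mol.
Step 1 gives a 2:1 ratio of NaOH to Na2SO4, so n(Na2SO4) = 2.0139 mol.
In step 2 the Na2SO4:BaSO4 ratio is 1:1, so n(BaSO4) = 2.0139 mol.
Mass of BaSO4 = 2.0139 × 233.39 = 470.01 g.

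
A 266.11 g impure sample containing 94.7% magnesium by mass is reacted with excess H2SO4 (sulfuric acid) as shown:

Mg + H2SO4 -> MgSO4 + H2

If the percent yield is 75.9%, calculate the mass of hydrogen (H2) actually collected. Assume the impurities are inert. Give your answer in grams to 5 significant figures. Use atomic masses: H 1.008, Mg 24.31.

Pure Mg available = 266.11 g × 0.947 = 252.006 g.
M(Mg) = 24.31 g/mol.
M(H2) = 2(1.008) = 2.016 g/mol.
n(Mg) = 252.006 g / 24.31 g/mol = 10.3664 mol.
From the equation the Mg:H2 mole ratio is 1:1, so n(H2) = 10.3664 × 1/1 = 10.3664 mol.
Mass of H2 = 10.3664 mol × 2.016 g/mol = 20.8986 g.
Actual mass collected = 20.8986 g × 0.759 = 15.8620 g.

15.862 g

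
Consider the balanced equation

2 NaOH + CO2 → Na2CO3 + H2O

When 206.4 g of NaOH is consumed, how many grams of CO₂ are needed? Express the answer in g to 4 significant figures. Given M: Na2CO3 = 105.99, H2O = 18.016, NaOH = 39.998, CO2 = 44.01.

n(NaOH) = 206.40 g / 39.998 g/mol = 5.1603 mol.
From the equation the NaOH:CO2 mole ratio is 2:1, so n(CO2) = 5.1603 × 1/2 = 2.5801 mol.
Mass of CO2 = 2.5801 mol × 44.01 g/mol = 113.55 g.

113.6 g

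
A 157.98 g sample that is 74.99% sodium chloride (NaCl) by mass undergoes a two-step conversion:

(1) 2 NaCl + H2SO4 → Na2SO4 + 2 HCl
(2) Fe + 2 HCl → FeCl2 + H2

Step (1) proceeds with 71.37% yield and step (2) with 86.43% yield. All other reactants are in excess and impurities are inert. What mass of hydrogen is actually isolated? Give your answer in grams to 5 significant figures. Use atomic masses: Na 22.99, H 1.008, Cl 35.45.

Pure NaCl = 157.98 × 0.7499 = 118.469 g.
M(NaCl) = 22.99 + 35.45 = 58.44 g/mol.
M(H2) = 2(1.008) = 2.016 g/mol.
n(NaCl) = 118.469 / 58.44 = 2.02719 mol.
Step 1 (NaCl:HCl = 2:2): theoretical n(HCl) = 2.02719 mol; at 71.37% yield, n(HCl) = 1.44681 mol.
Step 2 (HCl:H2 = 2:1): theoretical n(H2) = 0.723404 mol, so theoretical mass = 0.723404 × 2.016 = 1.45838 g.
At 86.43% yield, actual mass of H2 = 1.45838 × 0.8643 = 1.26048 g.

1.2605 g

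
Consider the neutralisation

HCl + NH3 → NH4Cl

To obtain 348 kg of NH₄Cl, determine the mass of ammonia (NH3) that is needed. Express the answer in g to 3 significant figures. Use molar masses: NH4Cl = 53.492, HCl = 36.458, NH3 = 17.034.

111000 g

Convert: 348 kg = 348000 g.
n(NH4Cl) = 348000 g / 53.492 g/mol = 6506 mol.
From the equation the NH4Cl:NH3 mole ratio is 1:1, so n(NH3) = 6506 × 1/1 = 6506 mol.
Mass of NH3 = 6506 mol × 17.034 g/mol = 110800 g.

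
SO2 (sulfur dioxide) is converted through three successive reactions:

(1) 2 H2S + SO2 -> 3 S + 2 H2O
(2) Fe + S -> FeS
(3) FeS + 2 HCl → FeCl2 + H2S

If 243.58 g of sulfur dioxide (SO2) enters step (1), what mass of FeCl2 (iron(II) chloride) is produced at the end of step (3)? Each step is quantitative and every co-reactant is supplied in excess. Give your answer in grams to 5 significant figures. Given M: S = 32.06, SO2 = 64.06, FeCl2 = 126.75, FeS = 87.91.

1445.9 g

n(SO2) = 243.58 / 64.06 = 3.80237 mol.
Reaction (1): SO2→S ratio 1:3 ⇒ n(S) = 11.4071 mol.
Reaction (2): S→FeS ratio 1:1 ⇒ n(FeS) = 11.4071 mol.
Reaction (3): FeS→FeCl2 ratio 1:1 ⇒ n(FeCl2) = 11.4071 mol.
Mass of FeCl2 = 11.4071 × 126.75 = 1445.85 g.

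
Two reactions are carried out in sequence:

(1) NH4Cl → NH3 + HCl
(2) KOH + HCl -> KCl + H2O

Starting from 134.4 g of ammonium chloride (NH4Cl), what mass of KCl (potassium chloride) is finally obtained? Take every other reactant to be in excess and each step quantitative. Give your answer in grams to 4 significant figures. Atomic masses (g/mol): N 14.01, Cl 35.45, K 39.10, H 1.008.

187.3 g

M(NH4Cl) = 14.01 + 4(1.008) + 35.45 = 53.492 g/mol.
M(KCl) = 39.10 + 35.45 = 74.55 g/mol.
n(NH4Cl) = 134.40 / 53.492 = 2.5125 mol.
Step 1 gives a 1:1 ratio of NH4Cl to HCl, so n(HCl) = 2.5125 mol.
In step 2 the HCl:KCl ratio is 1:1, so n(KCl) = 2.5125 mol.
Mass of KCl = 2.5125 × 74.55 = 187.31 g.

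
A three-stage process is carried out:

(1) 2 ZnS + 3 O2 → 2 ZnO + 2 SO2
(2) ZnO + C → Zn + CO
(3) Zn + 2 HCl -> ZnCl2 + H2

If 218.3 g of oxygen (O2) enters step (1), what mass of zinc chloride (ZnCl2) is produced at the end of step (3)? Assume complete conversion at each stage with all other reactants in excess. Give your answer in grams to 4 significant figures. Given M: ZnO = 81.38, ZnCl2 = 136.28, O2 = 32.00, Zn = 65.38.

619.8 g

n(O2) = 218.3 / 32.00 = 6.8219 mol.
Reaction (1): O2→ZnO ratio 3:2 ⇒ n(ZnO) = 4.5479 mol.
Reaction (2): ZnO→Zn ratio 1:1 ⇒ n(Zn) = 4.5479 mol.
Reaction (3): Zn→ZnCl2 ratio 1:1 ⇒ n(ZnCl2) = 4.5479 mol.
Mass of ZnCl2 = 4.5479 × 136.28 = 619.79 g.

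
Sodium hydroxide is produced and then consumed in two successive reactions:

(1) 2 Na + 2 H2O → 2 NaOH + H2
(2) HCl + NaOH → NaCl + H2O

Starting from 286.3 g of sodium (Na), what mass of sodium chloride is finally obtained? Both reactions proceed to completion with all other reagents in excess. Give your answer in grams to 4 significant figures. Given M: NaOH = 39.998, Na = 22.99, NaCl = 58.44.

n(Na) = 286.30 / 22.99 = 12.453 mol.
Step 1 gives a 2:2 ratio of Na to NaOH, so n(NaOH) = 12.453 mol.
In step 2 the NaOH:NaCl ratio is 1:1, so n(NaCl) = 12.453 mol.
Mass of NaCl = 12.453 × 58.44 = 727.77 g.

727.8 g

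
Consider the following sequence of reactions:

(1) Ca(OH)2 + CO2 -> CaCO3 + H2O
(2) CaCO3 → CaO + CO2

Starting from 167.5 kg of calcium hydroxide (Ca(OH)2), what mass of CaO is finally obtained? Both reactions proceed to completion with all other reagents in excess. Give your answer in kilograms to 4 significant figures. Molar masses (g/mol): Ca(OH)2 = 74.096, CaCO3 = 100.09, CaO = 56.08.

167.5 kg = 167500 g.
n(Ca(OH)2) = 167500 / 74.096 = 2260.6 mol.
Step 1 gives a 1:1 ratio of Ca(OH)2 to CaCO3, so n(CaCO3) = 2260.6 mol.
In step 2 the CaCO3:CaO ratio is 1:1, so n(CaO) = 2260.6 mol.
Mass of CaO = 2260.6 × 56.08 = 126770 g = 126.8 kg.

126.8 kg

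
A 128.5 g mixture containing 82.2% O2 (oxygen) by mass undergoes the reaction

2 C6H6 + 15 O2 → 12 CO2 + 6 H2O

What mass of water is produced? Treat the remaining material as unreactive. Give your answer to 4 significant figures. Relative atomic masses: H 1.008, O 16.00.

23.79 g

Mass of pure O2 = 128.5 g × 0.822 = 105.63 g.
M(O2) = 2(16.00) = 32.00 g/mol.
M(H2O) = 2(1.008) + 16.00 = 18.016 g/mol.
n(O2) = 105.63 g / 32.00 g/mol = 3.3008 mol.
From the equation the O2:H2O mole ratio is 15:6, so n(H2O) = 3.3008 × 6/15 = 1.3203 mol.
Mass of H2O = 1.3203 mol × 18.016 g/mol = 23.787 g.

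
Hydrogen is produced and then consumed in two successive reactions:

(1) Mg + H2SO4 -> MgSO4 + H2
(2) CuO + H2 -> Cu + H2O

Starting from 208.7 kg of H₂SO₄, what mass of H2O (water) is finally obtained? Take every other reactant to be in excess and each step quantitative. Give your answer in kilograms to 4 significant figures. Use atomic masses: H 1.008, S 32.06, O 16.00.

38.34 kg

M(H2SO4) = 2(1.008) + 32.06 + 4(16.00) = 98.076 g/mol.
M(H2O) = 2(1.008) + 16.00 = 18.016 g/mol.
208.7 kg = 208700 g.
n(H2SO4) = 208700 / 98.076 = 2127.9 mol.
Step 1 gives a 1:1 ratio of H2SO4 to H2, so n(H2) = 2127.9 mol.
In step 2 the H2:H2O ratio is 1:1, so n(H2O) = 2127.9 mol.
Mass of H2O = 2127.9 × 18.016 = 38337 g = 38.34 kg.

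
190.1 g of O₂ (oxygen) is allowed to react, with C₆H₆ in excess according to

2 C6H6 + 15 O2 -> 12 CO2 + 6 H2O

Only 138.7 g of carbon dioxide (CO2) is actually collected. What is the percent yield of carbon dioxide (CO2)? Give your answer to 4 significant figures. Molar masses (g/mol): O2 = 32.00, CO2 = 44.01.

n(O2) = 190.10 g / 32.00 g/mol = 5.9406 mol.
From the equation the O2:CO2 mole ratio is 15:12, so n(CO2) = 5.9406 × 12/15 = 4.7525 mol.
Mass of CO2 = 4.7525 mol × 44.01 g/mol = 209.16 g.
This is the theoretical yield. Percent yield = 138.7 g / 209.16 g × 100% = 66.314%.

66.31 %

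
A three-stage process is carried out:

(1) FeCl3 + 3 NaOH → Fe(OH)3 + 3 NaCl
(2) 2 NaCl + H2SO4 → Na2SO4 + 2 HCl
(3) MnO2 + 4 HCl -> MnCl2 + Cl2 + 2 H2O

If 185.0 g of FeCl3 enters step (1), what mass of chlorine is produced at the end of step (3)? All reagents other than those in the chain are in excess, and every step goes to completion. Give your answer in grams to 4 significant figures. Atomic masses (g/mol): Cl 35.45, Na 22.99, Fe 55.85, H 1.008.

60.65 g

M(FeCl3) = 55.85 + 3(35.45) = 162.20 g/mol.
M(Cl2) = 2(35.45) = 70.90 g/mol.
n(FeCl3) = 185.0 / 162.20 = 1.1406 mol.
Reaction (1): FeCl3→NaCl ratio 1:3 ⇒ n(NaCl) = 3.4217 mol.
Reaction (2): NaCl→HCl ratio 2:2 ⇒ n(HCl) = 3.4217 mol.
Reaction (3): HCl→Cl2 ratio 4:1 ⇒ n(Cl2) = 0.85543 mol.
Mass of Cl2 = 0.85543 × 70.90 = 60.650 g.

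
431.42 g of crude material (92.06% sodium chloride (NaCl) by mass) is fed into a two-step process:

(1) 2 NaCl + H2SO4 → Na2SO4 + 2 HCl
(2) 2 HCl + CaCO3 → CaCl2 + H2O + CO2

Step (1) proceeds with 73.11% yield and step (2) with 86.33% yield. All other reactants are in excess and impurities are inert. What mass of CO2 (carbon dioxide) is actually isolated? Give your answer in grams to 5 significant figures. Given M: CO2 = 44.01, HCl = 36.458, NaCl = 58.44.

94.389 g

Pure NaCl = 431.42 × 0.9206 = 397.165 g.
n(NaCl) = 397.165 / 58.44 = 6.79612 mol.
Step 1 (NaCl:HCl = 2:2): theoretical n(HCl) = 6.79612 mol; at 73.11% yield, n(HCl) = 4.96864 mol.
Step 2 (HCl:CO2 = 2:1): theoretical n(CO2) = 2.48432 mol, so theoretical mass = 2.48432 × 44.01 = 109.335 g.
At 86.33% yield, actual mass of CO2 = 109.335 × 0.8633 = 94.3889 g.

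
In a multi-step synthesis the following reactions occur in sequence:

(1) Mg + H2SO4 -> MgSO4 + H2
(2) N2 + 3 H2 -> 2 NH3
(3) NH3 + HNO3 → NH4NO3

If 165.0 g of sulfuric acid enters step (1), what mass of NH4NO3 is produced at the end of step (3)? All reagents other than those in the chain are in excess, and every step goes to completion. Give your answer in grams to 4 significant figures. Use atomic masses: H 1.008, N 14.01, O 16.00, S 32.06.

89.78 g

M(H2SO4) = 2(1.008) + 32.06 + 4(16.00) = 98.076 g/mol.
M(NH4NO3) = 2(14.01) + 4(1.008) + 3(16.00) = 80.052 g/mol.
n(H2SO4) = 165.0 / 98.076 = 1.6824 mol.
Reaction (1): H2SO4→H2 ratio 1:1 ⇒ n(H2) = 1.6824 mol.
Reaction (2): H2→NH3 ratio 3:2 ⇒ n(NH3) = 1.1216 mol.
Reaction (3): NH3→NH4NO3 ratio 1:1 ⇒ n(NH4NO3) = 1.1216 mol.
Mass of NH4NO3 = 1.1216 × 80.052 = 89.785 g.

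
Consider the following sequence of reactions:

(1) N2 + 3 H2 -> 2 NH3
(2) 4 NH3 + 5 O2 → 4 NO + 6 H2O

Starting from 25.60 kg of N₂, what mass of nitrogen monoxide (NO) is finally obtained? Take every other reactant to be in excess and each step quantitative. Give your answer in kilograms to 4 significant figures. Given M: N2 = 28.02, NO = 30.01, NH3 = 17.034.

25.60 kg = 25600 g.
n(N2) = 25600 / 28.02 = 913.63 mol.
Step 1 gives a 1:2 ratio of N2 to NH3, so n(NH3) = 1827.3 mol.
In step 2 the NH3:NO ratio is 4:4, so n(NO) = 1827.3 mol.
Mass of NO = 1827.3 × 30.01 = 54836 g = 54.84 kg.

54.84 kg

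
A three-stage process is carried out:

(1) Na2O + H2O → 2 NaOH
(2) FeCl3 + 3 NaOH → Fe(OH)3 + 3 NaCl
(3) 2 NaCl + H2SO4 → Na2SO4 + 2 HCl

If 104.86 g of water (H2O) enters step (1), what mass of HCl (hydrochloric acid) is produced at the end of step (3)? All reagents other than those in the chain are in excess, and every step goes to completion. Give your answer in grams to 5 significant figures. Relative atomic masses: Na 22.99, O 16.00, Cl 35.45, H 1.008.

M(H2O) = 2(1.008) + 16.00 = 18.016 g/mol.
M(HCl) = 1.008 + 35.45 = 36.458 g/mol.
n(H2O) = 104.86 / 18.016 = 5.82038 mol.
Reaction (1): H2O→NaOH ratio 1:2 ⇒ n(NaOH) = 11.6408 mol.
Reaction (2): NaOH→NaCl ratio 3:3 ⇒ n(NaCl) = 11.6408 mol.
Reaction (3): NaCl→HCl ratio 2:2 ⇒ n(HCl) = 11.6408 mol.
Mass of HCl = 11.6408 × 36.458 = 424.399 g.

424.40 g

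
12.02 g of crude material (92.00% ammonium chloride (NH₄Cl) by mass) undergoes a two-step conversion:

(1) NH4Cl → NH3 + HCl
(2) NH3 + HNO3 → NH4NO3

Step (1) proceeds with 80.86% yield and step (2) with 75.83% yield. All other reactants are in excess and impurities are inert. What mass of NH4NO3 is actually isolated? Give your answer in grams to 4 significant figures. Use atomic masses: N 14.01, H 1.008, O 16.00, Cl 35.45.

Pure NH4Cl = 12.02 × 0.9200 = 11.058 g.
M(NH4Cl) = 14.01 + 4(1.008) + 35.45 = 53.492 g/mol.
M(NH4NO3) = 2(14.01) + 4(1.008) + 3(16.00) = 80.052 g/mol.
n(NH4Cl) = 11.058 / 53.492 = 0.20673 mol.
Step 1 (NH4Cl:NH3 = 1:1): theoretical n(NH3) = 0.20673 mol; at 80.86% yield, n(NH3) = 0.16716 mol.
Step 2 (NH3:NH4NO3 = 1:1): theoretical n(NH4NO3) = 0.16716 mol, so theoretical mass = 0.16716 × 80.052 = 13.382 g.
At 75.83% yield, actual mass of NH4NO3 = 13.382 × 0.7583 = 10.147 g.

10.15 g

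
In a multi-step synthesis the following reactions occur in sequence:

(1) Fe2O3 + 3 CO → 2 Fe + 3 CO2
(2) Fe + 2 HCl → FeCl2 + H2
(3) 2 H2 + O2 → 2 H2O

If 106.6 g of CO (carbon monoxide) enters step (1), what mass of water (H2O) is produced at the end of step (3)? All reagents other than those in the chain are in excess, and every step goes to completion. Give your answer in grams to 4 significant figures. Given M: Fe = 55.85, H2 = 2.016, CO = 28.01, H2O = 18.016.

45.71 g

n(CO) = 106.6 / 28.01 = 3.8058 mol.
Reaction (1): CO→Fe ratio 3:2 ⇒ n(Fe) = 2.5372 mol.
Reaction (2): Fe→H2 ratio 1:1 ⇒ n(H2) = 2.5372 mol.
Reaction (3): H2→H2O ratio 2:2 ⇒ n(H2O) = 2.5372 mol.
Mass of H2O = 2.5372 × 18.016 = 45.710 g.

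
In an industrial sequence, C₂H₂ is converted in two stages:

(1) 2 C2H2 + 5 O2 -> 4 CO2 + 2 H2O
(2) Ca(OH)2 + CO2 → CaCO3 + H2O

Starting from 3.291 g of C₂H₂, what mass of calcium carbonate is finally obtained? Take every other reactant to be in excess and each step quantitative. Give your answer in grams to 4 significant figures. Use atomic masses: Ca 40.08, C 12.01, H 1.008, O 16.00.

25.30 g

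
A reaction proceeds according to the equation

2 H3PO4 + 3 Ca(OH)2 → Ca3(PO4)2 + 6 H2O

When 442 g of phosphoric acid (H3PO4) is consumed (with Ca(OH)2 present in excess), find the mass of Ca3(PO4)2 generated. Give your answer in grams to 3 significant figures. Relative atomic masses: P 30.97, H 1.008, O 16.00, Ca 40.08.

700 g

M(H3PO4) = 3(1.008) + 30.97 + 4(16.00) = 97.994 g/mol.
M(Ca3(PO4)2) = 3(40.08) + 2(30.97) + 8(16.00) = 310.18 g/mol.
n(H3PO4) = 442.0 g / 97.994 g/mol = 4.510 mol.
From the equation the H3PO4:Ca3(PO4)2 mole ratio is 2:1, so n(Ca3(PO4)2) = 4.510 × 1/2 = 2.255 mol.
Mass of Ca3(PO4)2 = 2.255 mol × 310.18 g/mol = 699.5 g.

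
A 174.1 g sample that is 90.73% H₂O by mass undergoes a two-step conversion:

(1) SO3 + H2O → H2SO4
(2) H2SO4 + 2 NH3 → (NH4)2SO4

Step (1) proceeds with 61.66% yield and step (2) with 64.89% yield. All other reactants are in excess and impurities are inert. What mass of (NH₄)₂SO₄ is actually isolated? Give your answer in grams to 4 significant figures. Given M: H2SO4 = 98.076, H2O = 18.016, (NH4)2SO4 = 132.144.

Pure H2O = 174.1 × 0.9073 = 157.96 g.
n(H2O) = 157.96 / 18.016 = 8.7678 mol.
Step 1 (H2O:H2SO4 = 1:1): theoretical n(H2SO4) = 8.7678 mol; at 61.66% yield, n(H2SO4) = 5.4062 mol.
Step 2 (H2SO4:(NH4)2SO4 = 1:1): theoretical n((NH4)2SO4) = 5.4062 mol, so theoretical mass = 5.4062 × 132.144 = 714.40 g.
At 64.89% yield, actual mass of (NH4)2SO4 = 714.40 × 0.6489 = 463.58 g.

463.6 g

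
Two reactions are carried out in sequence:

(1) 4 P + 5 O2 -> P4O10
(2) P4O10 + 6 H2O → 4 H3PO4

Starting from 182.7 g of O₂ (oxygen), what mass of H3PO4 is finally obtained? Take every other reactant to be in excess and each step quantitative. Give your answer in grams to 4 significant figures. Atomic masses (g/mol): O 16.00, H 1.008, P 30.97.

447.6 g

M(O2) = 2(16.00) = 32.00 g/mol.
M(H3PO4) = 3(1.008) + 30.97 + 4(16.00) = 97.994 g/mol.
n(O2) = 182.70 / 32.00 = 5.7094 mol.
Step 1 gives a 5:1 ratio of O2 to P4O10, so n(P4O10) = 1.1419 mol.
In step 2 the P4O10:H3PO4 ratio is 1:4, so n(H3PO4) = 4.5675 mol.
Mass of H3PO4 = 4.5675 × 97.994 = 447.59 g.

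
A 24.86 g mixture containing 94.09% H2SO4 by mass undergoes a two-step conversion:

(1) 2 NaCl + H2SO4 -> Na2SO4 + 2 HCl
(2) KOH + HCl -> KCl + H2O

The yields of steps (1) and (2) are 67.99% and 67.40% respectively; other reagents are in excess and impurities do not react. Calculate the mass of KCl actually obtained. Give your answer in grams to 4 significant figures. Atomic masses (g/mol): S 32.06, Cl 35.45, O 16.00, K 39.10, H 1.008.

16.30 g

Pure H2SO4 = 24.86 × 0.9409 = 23.391 g.
M(H2SO4) = 2(1.008) + 32.06 + 4(16.00) = 98.076 g/mol.
M(KCl) = 39.10 + 35.45 = 74.55 g/mol.
n(H2SO4) = 23.391 / 98.076 = 0.23850 mol.
Step 1 (H2SO4:HCl = 1:2): theoretical n(HCl) = 0.47699 mol; at 67.99% yield, n(HCl) = 0.32431 mol.
Step 2 (HCl:KCl = 1:1): theoretical n(KCl) = 0.32431 mol, so theoretical mass = 0.32431 × 74.55 = 24.177 g.
At 67.40% yield, actual mass of KCl = 24.177 × 0.6740 = 16.295 g.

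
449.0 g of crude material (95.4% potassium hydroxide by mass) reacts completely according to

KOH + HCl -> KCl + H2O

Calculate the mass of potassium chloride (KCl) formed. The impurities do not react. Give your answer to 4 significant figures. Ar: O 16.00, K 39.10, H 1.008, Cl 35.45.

Mass of pure KOH = 449.0 g × 0.954 = 428.35 g.
M(KOH) = 39.10 + 16.00 + 1.008 = 56.108 g/mol.
M(KCl) = 39.10 + 35.45 = 74.55 g/mol.
n(KOH) = 428.35 g / 56.108 g/mol = 7.6343 mol.
From the equation the KOH:KCl mole ratio is 1:1, so n(KCl) = 7.6343 × 1/1 = 7.6343 mol.
Mass of KCl = 7.6343 mol × 74.55 g/mol = 569.14 g.

569.1 g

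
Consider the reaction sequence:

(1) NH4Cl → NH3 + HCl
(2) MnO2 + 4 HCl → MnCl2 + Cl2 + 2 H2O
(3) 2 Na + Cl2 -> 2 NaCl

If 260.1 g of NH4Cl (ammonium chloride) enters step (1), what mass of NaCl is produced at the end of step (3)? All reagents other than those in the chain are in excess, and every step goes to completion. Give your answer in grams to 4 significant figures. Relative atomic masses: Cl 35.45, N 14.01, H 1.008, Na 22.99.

M(NH4Cl) = 14.01 + 4(1.008) + 35.45 = 53.492 g/mol.
M(NaCl) = 22.99 + 35.45 = 58.44 g/mol.
n(NH4Cl) = 260.1 / 53.492 = 4.8624 mol.
Reaction (1): NH4Cl→HCl ratio 1:1 ⇒ n(HCl) = 4.8624 mol.
Reaction (2): HCl→Cl2 ratio 4:1 ⇒ n(Cl2) = 1.2156 mol.
Reaction (3): Cl2→NaCl ratio 1:2 ⇒ n(NaCl) = 2.4312 mol.
Mass of NaCl = 2.4312 × 58.44 = 142.08 g.

142.1 g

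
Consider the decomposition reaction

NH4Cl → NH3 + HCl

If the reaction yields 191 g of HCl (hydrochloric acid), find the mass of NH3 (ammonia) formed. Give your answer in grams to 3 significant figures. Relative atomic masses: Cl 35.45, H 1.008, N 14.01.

M(HCl) = 1.008 + 35.45 = 36.458 g/mol.
M(NH3) = 14.01 + 3(1.008) = 17.034 g/mol.
n(HCl) = 191.0 g / 36.458 g/mol = 5.239 mol.
From the equation the HCl:NH3 mole ratio is 1:1, so n(NH3) = 5.239 × 1/1 = 5.239 mol.
Mass of NH3 = 5.239 mol × 17.034 g/mol = 89.24 g.

89.2 g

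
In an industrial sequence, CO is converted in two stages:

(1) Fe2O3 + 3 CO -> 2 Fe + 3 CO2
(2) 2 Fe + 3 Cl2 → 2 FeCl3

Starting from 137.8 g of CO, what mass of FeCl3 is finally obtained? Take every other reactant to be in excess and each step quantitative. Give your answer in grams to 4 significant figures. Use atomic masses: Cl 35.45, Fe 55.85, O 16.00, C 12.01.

532.0 g

M(CO) = 12.01 + 16.00 = 28.01 g/mol.
M(FeCl3) = 55.85 + 3(35.45) = 162.20 g/mol.
n(CO) = 137.80 / 28.01 = 4.9197 mol.
Step 1 gives a 3:2 ratio of CO to Fe, so n(Fe) = 3.2798 mol.
In step 2 the Fe:FeCl3 ratio is 2:2, so n(FeCl3) = 3.2798 mol.
Mass of FeCl3 = 3.2798 × 162.20 = 531.98 g.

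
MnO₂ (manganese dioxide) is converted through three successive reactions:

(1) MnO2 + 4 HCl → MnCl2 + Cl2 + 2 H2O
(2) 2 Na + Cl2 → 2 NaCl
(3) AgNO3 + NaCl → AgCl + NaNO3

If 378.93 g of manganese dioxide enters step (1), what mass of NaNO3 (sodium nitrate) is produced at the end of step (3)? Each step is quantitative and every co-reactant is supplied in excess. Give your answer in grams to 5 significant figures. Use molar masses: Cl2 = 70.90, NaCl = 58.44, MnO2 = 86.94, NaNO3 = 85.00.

740.95 g

n(MnO2) = 378.93 / 86.94 = 4.35852 mol.
Reaction (1): MnO2→Cl2 ratio 1:1 ⇒ n(Cl2) = 4.35852 mol.
Reaction (2): Cl2→NaCl ratio 1:2 ⇒ n(NaCl) = 8.71705 mol.
Reaction (3): NaCl→NaNO3 ratio 1:1 ⇒ n(NaNO3) = 8.71705 mol.
Mass of NaNO3 = 8.71705 × 85.00 = 740.949 g.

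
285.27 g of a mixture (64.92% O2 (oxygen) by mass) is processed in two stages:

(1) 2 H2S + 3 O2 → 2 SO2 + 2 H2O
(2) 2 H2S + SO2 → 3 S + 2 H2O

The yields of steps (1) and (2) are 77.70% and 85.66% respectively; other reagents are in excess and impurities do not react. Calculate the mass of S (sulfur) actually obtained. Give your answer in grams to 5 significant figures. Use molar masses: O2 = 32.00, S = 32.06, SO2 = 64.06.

Pure O2 = 285.27 × 0.6492 = 185.197 g.
n(O2) = 185.197 / 32.00 = 5.78742 mol.
Step 1 (O2:SO2 = 3:2): theoretical n(SO2) = 3.85828 mol; at 77.70% yield, n(SO2) = 2.99788 mol.
Step 2 (SO2:S = 1:3): theoretical n(S) = 8.99364 mol, so theoretical mass = 8.99364 × 32.06 = 288.336 g.
At 85.66% yield, actual mass of S = 288.336 × 0.8566 = 246.989 g.

246.99 g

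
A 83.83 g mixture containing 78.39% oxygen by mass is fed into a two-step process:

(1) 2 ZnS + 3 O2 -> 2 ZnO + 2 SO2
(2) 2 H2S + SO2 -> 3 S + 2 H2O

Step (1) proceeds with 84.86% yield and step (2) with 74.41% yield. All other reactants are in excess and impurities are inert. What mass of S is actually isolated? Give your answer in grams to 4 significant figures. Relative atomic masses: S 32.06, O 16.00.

Pure O2 = 83.83 × 0.7839 = 65.714 g.
M(O2) = 2(16.00) = 32.00 g/mol.
M(S) = 32.06 g/mol.
n(O2) = 65.714 / 32.00 = 2.0536 mol.
Step 1 (O2:SO2 = 3:2): theoretical n(SO2) = 1.3690 mol; at 84.86% yield, n(SO2) = 1.1618 mol.
Step 2 (SO2:S = 1:3): theoretical n(S) = 3.4853 mol, so theoretical mass = 3.4853 × 32.06 = 111.74 g.
At 74.41% yield, actual mass of S = 111.74 × 0.7441 = 83.145 g.

83.15 g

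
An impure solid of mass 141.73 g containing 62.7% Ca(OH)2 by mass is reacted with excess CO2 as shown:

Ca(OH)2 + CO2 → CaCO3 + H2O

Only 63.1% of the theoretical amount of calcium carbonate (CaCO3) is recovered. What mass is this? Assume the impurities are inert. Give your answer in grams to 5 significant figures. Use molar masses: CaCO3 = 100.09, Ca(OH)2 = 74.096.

75.745 g

Pure Ca(OH)2 available = 141.73 g × 0.627 = 88.8647 g.
n(Ca(OH)2) = 88.8647 g / 74.096 g/mol = 1.19932 mol.
From the equation the Ca(OH)2:CaCO3 mole ratio is 1:1, so n(CaCO3) = 1.19932 × 1/1 = 1.19932 mol.
Mass of CaCO3 = 1.19932 mol × 100.09 g/mol = 120.040 g.
Actual mass collected = 120.040 g × 0.631 = 75.7451 g.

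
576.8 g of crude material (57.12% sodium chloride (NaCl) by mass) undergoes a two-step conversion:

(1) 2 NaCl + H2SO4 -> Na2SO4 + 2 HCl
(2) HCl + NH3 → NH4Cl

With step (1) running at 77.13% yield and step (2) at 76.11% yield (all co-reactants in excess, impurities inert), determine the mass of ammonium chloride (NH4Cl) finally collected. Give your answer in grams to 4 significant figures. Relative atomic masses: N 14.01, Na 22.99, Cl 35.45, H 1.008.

177.0 g

Pure NaCl = 576.8 × 0.5712 = 329.47 g.
M(NaCl) = 22.99 + 35.45 = 58.44 g/mol.
M(NH4Cl) = 14.01 + 4(1.008) + 35.45 = 53.492 g/mol.
n(NaCl) = 329.47 / 58.44 = 5.6377 mol.
Step 1 (NaCl:HCl = 2:2): theoretical n(HCl) = 5.6377 mol; at 77.13% yield, n(HCl) = 4.3484 mol.
Step 2 (HCl:NH4Cl = 1:1): theoretical n(NH4Cl) = 4.3484 mol, so theoretical mass = 4.3484 × 53.492 = 232.60 g.
At 76.11% yield, actual mass of NH4Cl = 232.60 × 0.7611 = 177.03 g.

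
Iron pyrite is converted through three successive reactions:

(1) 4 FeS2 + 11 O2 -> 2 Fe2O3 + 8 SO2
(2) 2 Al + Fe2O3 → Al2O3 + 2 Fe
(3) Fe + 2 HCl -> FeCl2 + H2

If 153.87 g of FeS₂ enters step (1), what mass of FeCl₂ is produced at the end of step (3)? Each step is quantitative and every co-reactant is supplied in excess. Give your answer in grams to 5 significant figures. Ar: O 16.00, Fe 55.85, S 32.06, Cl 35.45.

M(FeS2) = 55.85 + 2(32.06) = 119.97 g/mol.
M(FeCl2) = 55.85 + 2(35.45) = 126.75 g/mol.
n(FeS2) = 153.87 / 119.97 = 1.28257 mol.
Reaction (1): FeS2→Fe2O3 ratio 4:2 ⇒ n(Fe2O3) = 0.641285 mol.
Reaction (2): Fe2O3→Fe ratio 1:2 ⇒ n(Fe) = 1.28257 mol.
Reaction (3): Fe→FeCl2 ratio 1:1 ⇒ n(FeCl2) = 1.28257 mol.
Mass of FeCl2 = 1.28257 × 126.75 = 162.566 g.

162.57 g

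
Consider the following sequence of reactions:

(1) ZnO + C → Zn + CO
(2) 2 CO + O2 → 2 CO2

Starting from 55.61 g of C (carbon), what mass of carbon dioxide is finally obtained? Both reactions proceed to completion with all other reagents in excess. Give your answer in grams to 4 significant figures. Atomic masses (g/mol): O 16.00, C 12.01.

M(C) = 12.01 g/mol.
M(CO2) = 12.01 + 2(16.00) = 44.01 g/mol.
n(C) = 55.610 / 12.01 = 4.6303 mol.
Step 1 gives a 1:1 ratio of C to CO, so n(CO) = 4.6303 mol.
In step 2 the CO:CO2 ratio is 2:2, so n(CO2) = 4.6303 mol.
Mass of CO2 = 4.6303 × 44.01 = 203.78 g.

203.8 g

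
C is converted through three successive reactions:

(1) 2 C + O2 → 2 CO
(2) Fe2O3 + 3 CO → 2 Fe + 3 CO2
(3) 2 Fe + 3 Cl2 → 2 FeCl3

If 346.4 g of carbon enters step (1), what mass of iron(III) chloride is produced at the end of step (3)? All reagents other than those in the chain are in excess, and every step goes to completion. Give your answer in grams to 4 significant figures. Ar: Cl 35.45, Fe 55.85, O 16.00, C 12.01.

M(C) = 12.01 g/mol.
M(FeCl3) = 55.85 + 3(35.45) = 162.20 g/mol.
n(C) = 346.4 / 12.01 = 28.843 mol.
Reaction (1): C→CO ratio 2:2 ⇒ n(CO) = 28.843 mol.
Reaction (2): CO→Fe ratio 3:2 ⇒ n(Fe) = 19.228 mol.
Reaction (3): Fe→FeCl3 ratio 2:2 ⇒ n(FeCl3) = 19.228 mol.
Mass of FeCl3 = 19.228 × 162.20 = 3118.8 g.

3119 g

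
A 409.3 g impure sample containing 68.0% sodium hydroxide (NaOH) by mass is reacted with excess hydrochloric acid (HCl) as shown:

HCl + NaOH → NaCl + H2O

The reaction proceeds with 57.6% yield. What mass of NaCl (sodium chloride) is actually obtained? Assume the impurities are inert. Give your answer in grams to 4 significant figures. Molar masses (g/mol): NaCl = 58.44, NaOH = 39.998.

234.2 g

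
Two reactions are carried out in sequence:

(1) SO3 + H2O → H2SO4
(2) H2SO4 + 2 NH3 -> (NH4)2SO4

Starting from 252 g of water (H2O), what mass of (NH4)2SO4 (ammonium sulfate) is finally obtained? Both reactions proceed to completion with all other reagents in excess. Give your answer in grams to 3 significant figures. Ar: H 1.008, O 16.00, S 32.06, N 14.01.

M(H2O) = 2(1.008) + 16.00 = 18.016 g/mol.
M((NH4)2SO4) = 2(14.01) + 8(1.008) + 32.06 + 4(16.00) = 132.144 g/mol.
n(H2O) = 252.0 / 18.016 = 13.99 mol.
Step 1 gives a 1:1 ratio of H2O to H2SO4, so n(H2SO4) = 13.99 mol.
In step 2 the H2SO4:(NH4)2SO4 ratio is 1:1, so n((NH4)2SO4) = 13.99 mol.
Mass of (NH4)2SO4 = 13.99 × 132.144 = 1848 g.

1850 g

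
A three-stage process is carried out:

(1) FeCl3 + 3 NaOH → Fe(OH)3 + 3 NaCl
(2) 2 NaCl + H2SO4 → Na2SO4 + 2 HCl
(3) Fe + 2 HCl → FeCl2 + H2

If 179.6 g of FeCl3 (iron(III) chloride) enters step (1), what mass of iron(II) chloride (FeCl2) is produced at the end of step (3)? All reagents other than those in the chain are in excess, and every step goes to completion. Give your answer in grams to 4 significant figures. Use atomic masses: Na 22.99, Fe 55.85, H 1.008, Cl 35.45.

210.5 g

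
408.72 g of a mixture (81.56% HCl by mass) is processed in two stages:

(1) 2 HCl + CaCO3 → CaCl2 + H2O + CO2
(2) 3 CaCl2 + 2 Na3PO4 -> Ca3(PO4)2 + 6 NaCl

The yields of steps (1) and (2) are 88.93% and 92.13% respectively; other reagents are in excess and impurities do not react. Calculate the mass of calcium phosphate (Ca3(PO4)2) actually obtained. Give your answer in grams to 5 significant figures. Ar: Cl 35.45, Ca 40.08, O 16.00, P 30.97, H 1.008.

387.28 g

Pure HCl = 408.72 × 0.8156 = 333.352 g.
M(HCl) = 1.008 + 35.45 = 36.458 g/mol.
M(Ca3(PO4)2) = 3(40.08) + 2(30.97) + 8(16.00) = 310.18 g/mol.
n(HCl) = 333.352 / 36.458 = 9.14345 mol.
Step 1 (HCl:CaCl2 = 2:1): theoretical n(CaCl2) = 4.57173 mol; at 88.93% yield, n(CaCl2) = 4.06564 mol.
Step 2 (CaCl2:Ca3(PO4)2 = 3:1): theoretical n(Ca3(PO4)2) = 1.35521 mol, so theoretical mass = 1.35521 × 310.18 = 420.360 g.
At 92.13% yield, actual mass of Ca3(PO4)2 = 420.360 × 0.9213 = 387.277 g.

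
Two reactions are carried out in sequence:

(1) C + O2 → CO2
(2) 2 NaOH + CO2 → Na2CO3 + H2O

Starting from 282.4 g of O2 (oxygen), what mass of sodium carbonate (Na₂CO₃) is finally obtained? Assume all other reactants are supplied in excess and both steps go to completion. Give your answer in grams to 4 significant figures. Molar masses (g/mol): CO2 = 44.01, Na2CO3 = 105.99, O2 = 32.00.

935.4 g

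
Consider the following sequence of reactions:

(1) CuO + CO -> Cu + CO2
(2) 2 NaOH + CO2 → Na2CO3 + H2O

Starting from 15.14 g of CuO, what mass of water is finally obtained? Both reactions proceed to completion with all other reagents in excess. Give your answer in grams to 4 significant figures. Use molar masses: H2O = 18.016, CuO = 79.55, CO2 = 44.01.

3.429 g

n(CuO) = 15.140 / 79.55 = 0.19032 mol.
Step 1 gives a 1:1 ratio of CuO to CO2, so n(CO2) = 0.19032 mol.
In step 2 the CO2:H2O ratio is 1:1, so n(H2O) = 0.19032 mol.
Mass of H2O = 0.19032 × 18.016 = 3.4288 g.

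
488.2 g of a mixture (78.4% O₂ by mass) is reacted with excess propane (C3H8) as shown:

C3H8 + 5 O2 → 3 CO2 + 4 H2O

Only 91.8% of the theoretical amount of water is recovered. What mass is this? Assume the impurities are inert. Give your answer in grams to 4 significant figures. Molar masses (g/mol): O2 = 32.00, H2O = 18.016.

158.3 g

Pure O2 available = 488.2 g × 0.784 = 382.75 g.
n(O2) = 382.75 g / 32.00 g/mol = 11.961 mol.
From the equation the O2:H2O mole ratio is 5:4, so n(H2O) = 11.961 × 4/5 = 9.5687 mol.
Mass of H2O = 9.5687 mol × 18.016 g/mol = 172.39 g.
Actual mass collected = 172.39 g × 0.918 = 158.25 g.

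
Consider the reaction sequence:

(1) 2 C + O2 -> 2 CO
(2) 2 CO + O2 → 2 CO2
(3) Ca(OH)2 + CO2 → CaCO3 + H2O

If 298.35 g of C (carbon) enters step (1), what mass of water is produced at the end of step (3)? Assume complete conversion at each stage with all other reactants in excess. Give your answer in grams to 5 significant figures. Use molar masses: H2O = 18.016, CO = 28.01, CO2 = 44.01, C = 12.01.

n(C) = 298.35 / 12.01 = 24.8418 mol.
Reaction (1): C→CO ratio 2:2 ⇒ n(CO) = 24.8418 mol.
Reaction (2): CO→CO2 ratio 2:2 ⇒ n(CO2) = 24.8418 mol.
Reaction (3): CO2→H2O ratio 1:1 ⇒ n(H2O) = 24.8418 mol.
Mass of H2O = 24.8418 × 18.016 = 447.550 g.

447.55 g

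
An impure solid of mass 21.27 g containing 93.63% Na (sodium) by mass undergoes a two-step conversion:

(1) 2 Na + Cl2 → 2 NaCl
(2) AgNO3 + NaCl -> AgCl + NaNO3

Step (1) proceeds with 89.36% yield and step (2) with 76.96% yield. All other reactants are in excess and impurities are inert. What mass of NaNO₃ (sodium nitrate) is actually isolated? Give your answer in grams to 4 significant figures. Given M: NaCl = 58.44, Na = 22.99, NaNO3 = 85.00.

50.64 g

Pure Na = 21.27 × 0.9363 = 19.915 g.
n(Na) = 19.915 / 22.99 = 0.86625 mol.
Step 1 (Na:NaCl = 2:2): theoretical n(NaCl) = 0.86625 mol; at 89.36% yield, n(NaCl) = 0.77408 mol.
Step 2 (NaCl:NaNO3 = 1:1): theoretical n(NaNO3) = 0.77408 mol, so theoretical mass = 0.77408 × 85.00 = 65.797 g.
At 76.96% yield, actual mass of NaNO3 = 65.797 × 0.7696 = 50.637 g.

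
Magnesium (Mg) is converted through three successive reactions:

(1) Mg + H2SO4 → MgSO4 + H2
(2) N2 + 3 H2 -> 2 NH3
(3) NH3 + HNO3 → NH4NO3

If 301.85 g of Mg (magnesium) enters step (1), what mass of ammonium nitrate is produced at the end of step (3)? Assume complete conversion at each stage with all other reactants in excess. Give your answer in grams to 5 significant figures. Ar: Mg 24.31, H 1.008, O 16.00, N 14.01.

M(Mg) = 24.31 g/mol.
M(NH4NO3) = 2(14.01) + 4(1.008) + 3(16.00) = 80.052 g/mol.
n(Mg) = 301.85 / 24.31 = 12.4167 mol.
Reaction (1): Mg→H2 ratio 1:1 ⇒ n(H2) = 12.4167 mol.
Reaction (2): H2→NH3 ratio 3:2 ⇒ n(NH3) = 8.27780 mol.
Reaction (3): NH3→NH4NO3 ratio 1:1 ⇒ n(NH4NO3) = 8.27780 mol.
Mass of NH4NO3 = 8.27780 × 80.052 = 662.654 g.

662.65 g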